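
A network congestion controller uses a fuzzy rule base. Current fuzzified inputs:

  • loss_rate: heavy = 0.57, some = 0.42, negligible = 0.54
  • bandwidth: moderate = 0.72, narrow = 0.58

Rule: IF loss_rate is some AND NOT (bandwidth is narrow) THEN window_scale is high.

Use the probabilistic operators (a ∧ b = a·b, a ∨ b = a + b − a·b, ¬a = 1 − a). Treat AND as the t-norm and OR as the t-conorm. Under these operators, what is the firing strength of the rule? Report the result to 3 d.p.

firing strength: some=0.42, ¬narrow=1−0.58=0.42; AND[a·b] → w = 0.1764

0.176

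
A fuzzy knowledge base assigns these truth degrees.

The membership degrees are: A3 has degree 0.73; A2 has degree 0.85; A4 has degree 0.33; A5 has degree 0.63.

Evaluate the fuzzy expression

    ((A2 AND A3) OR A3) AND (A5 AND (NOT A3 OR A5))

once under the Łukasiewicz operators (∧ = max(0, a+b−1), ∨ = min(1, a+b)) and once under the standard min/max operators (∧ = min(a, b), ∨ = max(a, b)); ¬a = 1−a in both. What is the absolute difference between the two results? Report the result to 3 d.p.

0.100

Under Łukasiewicz:
  A2 AND A3 = max(0, a+b−1) on (0.85, 0.73) = 0.58
  (A2 AND A3) OR A3 = min(1, a+b) on (0.58, 0.73) = 1.00
  NOT A3 = 1 − 0.73 = 0.27
  NOT A3 OR A5 = min(1, a+b) on (0.27, 0.63) = 0.90
  A5 AND (NOT A3 OR A5) = max(0, a+b−1) on (0.63, 0.90) = 0.53
  ((A2 AND A3) OR A3) AND (A5 AND (NOT A3 OR A5)) = max(0, a+b−1) on (1.00, 0.53) = 0.53
  → value = 0.5300
Under standard min/max:
  A2 AND A3 = min(a, b) on (0.85, 0.73) = 0.73
  (A2 AND A3) OR A3 = max(a, b) on (0.73, 0.73) = 0.73
  NOT A3 = 1 − 0.73 = 0.27
  NOT A3 OR A5 = max(a, b) on (0.27, 0.63) = 0.63
  A5 AND (NOT A3 OR A5) = min(a, b) on (0.63, 0.63) = 0.63
  ((A2 AND A3) OR A3) AND (A5 AND (NOT A3 OR A5)) = min(a, b) on (0.73, 0.63) = 0.63
  → value = 0.6300
|0.5300 − 0.6300| = 0.100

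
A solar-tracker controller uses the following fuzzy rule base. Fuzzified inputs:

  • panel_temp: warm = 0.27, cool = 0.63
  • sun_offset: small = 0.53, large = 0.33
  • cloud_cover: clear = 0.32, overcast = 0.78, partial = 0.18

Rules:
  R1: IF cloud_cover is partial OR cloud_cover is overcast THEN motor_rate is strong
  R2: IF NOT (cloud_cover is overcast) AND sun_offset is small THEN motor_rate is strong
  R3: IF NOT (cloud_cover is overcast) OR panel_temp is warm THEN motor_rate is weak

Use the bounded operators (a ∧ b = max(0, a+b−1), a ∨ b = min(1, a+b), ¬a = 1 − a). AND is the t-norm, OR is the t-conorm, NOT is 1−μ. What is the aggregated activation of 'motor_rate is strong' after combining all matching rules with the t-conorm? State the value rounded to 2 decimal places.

0.96

R1: partial=0.18, overcast=0.78; OR[min(1, a+b)] → w = 0.96
R2: ¬overcast=1−0.78=0.22, small=0.53; AND[max(0, a+b−1)] → w = 0.00
R3: ¬overcast=1−0.78=0.22, warm=0.27; OR[min(1, a+b)] → w = 0.49
Rules with consequent 'strong': {R1, R2} → strengths 0.96, 0.00
Aggregate via t-conorm [min(1, a+b)]: 0.96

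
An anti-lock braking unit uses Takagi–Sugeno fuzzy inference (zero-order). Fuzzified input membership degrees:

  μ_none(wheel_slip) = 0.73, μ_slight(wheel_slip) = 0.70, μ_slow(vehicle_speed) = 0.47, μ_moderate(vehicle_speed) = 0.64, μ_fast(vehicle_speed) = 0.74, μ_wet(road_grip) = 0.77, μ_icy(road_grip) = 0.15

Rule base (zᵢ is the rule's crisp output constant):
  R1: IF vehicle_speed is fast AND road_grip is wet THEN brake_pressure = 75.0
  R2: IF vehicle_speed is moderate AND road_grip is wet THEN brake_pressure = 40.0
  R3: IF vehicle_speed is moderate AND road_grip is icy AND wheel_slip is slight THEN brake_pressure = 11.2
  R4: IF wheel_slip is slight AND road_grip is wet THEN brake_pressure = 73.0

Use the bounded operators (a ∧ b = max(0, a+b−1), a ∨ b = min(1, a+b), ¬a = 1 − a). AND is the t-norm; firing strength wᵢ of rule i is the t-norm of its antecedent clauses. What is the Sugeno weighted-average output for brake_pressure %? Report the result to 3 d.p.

64.000

R1 (z=75.0): fast=0.74, wet=0.77; AND[max(0, a+b−1)] → w = 0.51
R2 (z=40.0): moderate=0.64, wet=0.77; AND[max(0, a+b−1)] → w = 0.41
R3 (z=11.2): moderate=0.64, icy=0.15, slight=0.70; AND[max(0, a+b−1)] → w = 0.00
R4 (z=73.0): slight=0.70, wet=0.77; AND[max(0, a+b−1)] → w = 0.47
Weighted average = (0.51·75.0 + 0.41·40.0 + 0.00·11.2 + 0.47·73.0) / (0.51 + 0.41 + 0.00 + 0.47)
  = 88.9600 / 1.3900 = 64.000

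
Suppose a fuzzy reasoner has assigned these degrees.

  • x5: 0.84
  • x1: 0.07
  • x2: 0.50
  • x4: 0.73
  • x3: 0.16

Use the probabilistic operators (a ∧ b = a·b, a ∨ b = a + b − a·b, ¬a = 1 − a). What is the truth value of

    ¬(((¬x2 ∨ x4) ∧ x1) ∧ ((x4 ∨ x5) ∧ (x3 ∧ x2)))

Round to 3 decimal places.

0.995

¬x2 = 1 − 0.5000 = 0.5000
¬x2 ∨ x4 = a + b − a·b on (0.5000, 0.7300) = 0.8650
(¬x2 ∨ x4) ∧ x1 = a·b on (0.8650, 0.0700) = 0.0606
x4 ∨ x5 = a + b − a·b on (0.7300, 0.8400) = 0.9568
x3 ∧ x2 = a·b on (0.1600, 0.5000) = 0.0800
(x4 ∨ x5) ∧ (x3 ∧ x2) = a·b on (0.9568, 0.0800) = 0.0765
((¬x2 ∨ x4) ∧ x1) ∧ ((x4 ∨ x5) ∧ (x3 ∧ x2)) = a·b on (0.0606, 0.0765) = 0.0046
¬(((¬x2 ∨ x4) ∧ x1) ∧ ((x4 ∨ x5) ∧ (x3 ∧ x2))) = 1 − 0.0046 = 0.9954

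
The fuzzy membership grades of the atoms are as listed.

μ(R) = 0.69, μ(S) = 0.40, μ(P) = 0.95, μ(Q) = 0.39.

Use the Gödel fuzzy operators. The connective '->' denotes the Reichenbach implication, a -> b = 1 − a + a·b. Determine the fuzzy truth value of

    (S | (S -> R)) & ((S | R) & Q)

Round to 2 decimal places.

0.39

S -> R  [Reichenbach: 1 − a + a·b] with a=0.40, b=0.69 → 0.88
S | (S -> R) = max(a, b) on (0.40, 0.88) = 0.88
S | R = max(a, b) on (0.40, 0.69) = 0.69
(S | R) & Q = min(a, b) on (0.69, 0.39) = 0.39
(S | (S -> R)) & ((S | R) & Q) = min(a, b) on (0.88, 0.39) = 0.39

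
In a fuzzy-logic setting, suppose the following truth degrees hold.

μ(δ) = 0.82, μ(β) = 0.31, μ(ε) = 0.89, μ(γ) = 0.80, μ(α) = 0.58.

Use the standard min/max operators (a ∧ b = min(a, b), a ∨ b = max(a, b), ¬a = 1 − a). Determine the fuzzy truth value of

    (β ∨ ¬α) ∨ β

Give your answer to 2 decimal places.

0.42

¬α = 1 − 0.58 = 0.42
β ∨ ¬α = max(a, b) on (0.31, 0.42) = 0.42
(β ∨ ¬α) ∨ β = max(a, b) on (0.42, 0.31) = 0.42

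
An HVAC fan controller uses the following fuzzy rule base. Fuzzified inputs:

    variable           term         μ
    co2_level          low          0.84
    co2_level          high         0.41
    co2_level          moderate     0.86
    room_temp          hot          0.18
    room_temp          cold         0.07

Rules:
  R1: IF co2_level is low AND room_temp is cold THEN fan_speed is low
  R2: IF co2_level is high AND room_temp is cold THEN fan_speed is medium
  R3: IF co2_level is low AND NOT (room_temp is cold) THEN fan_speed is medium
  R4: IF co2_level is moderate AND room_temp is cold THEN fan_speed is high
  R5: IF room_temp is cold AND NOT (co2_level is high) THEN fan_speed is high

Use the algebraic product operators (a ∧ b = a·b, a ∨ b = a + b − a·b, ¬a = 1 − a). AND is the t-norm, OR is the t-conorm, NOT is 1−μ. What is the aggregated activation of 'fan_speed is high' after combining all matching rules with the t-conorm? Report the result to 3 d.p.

0.099

R1: low=0.84, cold=0.07; AND[a·b] → w = 0.0588
R2: high=0.41, cold=0.07; AND[a·b] → w = 0.0287
R3: low=0.84, ¬cold=1−0.07=0.93; AND[a·b] → w = 0.7812
R4: moderate=0.86, cold=0.07; AND[a·b] → w = 0.0602
R5: cold=0.07, ¬high=1−0.41=0.59; AND[a·b] → w = 0.0413
Rules with consequent 'high': {R4, R5} → strengths 0.0602, 0.0413
Aggregate via t-conorm [a + b − a·b]: 0.0990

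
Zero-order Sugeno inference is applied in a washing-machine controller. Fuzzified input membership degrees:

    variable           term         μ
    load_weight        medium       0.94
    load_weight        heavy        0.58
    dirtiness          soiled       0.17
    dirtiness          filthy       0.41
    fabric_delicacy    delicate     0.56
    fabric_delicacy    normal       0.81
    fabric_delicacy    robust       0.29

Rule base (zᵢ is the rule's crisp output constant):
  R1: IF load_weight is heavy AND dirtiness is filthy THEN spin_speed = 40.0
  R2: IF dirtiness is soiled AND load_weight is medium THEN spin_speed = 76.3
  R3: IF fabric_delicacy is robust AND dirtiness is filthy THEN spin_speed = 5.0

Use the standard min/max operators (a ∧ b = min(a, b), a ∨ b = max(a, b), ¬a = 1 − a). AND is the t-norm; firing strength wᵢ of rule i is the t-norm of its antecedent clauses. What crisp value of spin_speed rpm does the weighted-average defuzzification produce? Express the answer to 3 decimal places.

35.426

R1 (z=40.0): heavy=0.58, filthy=0.41; AND[min(a, b)] → w = 0.41
R2 (z=76.3): soiled=0.17, medium=0.94; AND[min(a, b)] → w = 0.17
R3 (z=5.0): robust=0.29, filthy=0.41; AND[min(a, b)] → w = 0.29
Weighted average = (0.41·40.0 + 0.17·76.3 + 0.29·5.0) / (0.41 + 0.17 + 0.29)
  = 30.8210 / 0.8700 = 35.426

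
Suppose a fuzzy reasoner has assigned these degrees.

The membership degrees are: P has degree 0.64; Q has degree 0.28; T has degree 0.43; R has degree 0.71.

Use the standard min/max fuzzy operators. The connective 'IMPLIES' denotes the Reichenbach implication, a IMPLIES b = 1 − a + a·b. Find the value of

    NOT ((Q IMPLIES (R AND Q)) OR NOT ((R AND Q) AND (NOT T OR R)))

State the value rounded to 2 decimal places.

R AND Q = min(a, b) on (0.71, 0.28) = 0.28
Q IMPLIES (R AND Q)  [Reichenbach: 1 − a + a·b] with a=0.28, b=0.28 → 0.80
R AND Q = min(a, b) on (0.71, 0.28) = 0.28
NOT T = 1 − 0.43 = 0.57
NOT T OR R = max(a, b) on (0.57, 0.71) = 0.71
(R AND Q) AND (NOT T OR R) = min(a, b) on (0.28, 0.71) = 0.28
NOT ((R AND Q) AND (NOT T OR R)) = 1 − 0.28 = 0.72
(Q IMPLIES (R AND Q)) OR NOT ((R AND Q) AND (NOT T OR R)) = max(a, b) on (0.80, 0.72) = 0.80
NOT ((Q IMPLIES (R AND Q)) OR NOT ((R AND Q) AND (NOT T OR R))) = 1 − 0.80 = 0.20

0.20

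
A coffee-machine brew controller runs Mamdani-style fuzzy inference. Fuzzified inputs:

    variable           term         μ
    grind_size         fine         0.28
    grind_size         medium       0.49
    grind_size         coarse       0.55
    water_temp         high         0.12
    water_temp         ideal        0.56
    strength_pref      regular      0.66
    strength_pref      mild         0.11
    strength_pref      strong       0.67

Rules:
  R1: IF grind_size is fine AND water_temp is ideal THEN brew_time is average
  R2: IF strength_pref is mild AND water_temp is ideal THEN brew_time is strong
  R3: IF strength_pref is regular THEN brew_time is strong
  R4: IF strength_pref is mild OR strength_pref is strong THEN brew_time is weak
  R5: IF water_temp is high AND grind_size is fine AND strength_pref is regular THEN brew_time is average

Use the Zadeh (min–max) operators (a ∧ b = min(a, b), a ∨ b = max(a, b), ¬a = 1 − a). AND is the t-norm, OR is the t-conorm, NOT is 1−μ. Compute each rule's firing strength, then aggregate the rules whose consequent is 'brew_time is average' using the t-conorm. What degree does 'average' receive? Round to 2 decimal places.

R1: fine=0.28, ideal=0.56; AND[min(a, b)] → w = 0.28
R2: mild=0.11, ideal=0.56; AND[min(a, b)] → w = 0.11
R3: regular=0.66 → w = 0.66
R4: mild=0.11, strong=0.67; OR[max(a, b)] → w = 0.67
R5: high=0.12, fine=0.28, regular=0.66; AND[min(a, b)] → w = 0.12
Rules with consequent 'average': {R1, R5} → strengths 0.28, 0.12
Aggregate via t-conorm [max(a, b)]: 0.28

0.28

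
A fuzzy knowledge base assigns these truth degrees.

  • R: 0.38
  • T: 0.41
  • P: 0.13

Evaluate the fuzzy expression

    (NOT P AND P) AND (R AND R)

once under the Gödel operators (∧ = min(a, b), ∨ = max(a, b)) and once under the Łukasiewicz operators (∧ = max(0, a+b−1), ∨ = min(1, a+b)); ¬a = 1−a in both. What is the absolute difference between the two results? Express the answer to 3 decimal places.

0.130

Under Gödel:
  NOT P = 1 − 0.13 = 0.87
  NOT P AND P = min(a, b) on (0.87, 0.13) = 0.13
  R AND R = min(a, b) on (0.38, 0.38) = 0.38
  (NOT P AND P) AND (R AND R) = min(a, b) on (0.13, 0.38) = 0.13
  → value = 0.1300
Under Łukasiewicz:
  NOT P = 1 − 0.13 = 0.87
  NOT P AND P = max(0, a+b−1) on (0.87, 0.13) = 0.00
  R AND R = max(0, a+b−1) on (0.38, 0.38) = 0.00
  (NOT P AND P) AND (R AND R) = max(0, a+b−1) on (0.00, 0.00) = 0.00
  → value = 0.0000
|0.1300 − 0.0000| = 0.130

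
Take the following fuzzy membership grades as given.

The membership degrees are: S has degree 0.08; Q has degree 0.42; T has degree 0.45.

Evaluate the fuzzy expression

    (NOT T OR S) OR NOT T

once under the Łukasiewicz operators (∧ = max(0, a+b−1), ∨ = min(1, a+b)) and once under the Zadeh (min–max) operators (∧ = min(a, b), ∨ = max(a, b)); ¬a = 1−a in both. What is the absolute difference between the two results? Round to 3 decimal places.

Under Łukasiewicz:
  NOT T = 1 − 0.45 = 0.55
  NOT T OR S = min(1, a+b) on (0.55, 0.08) = 0.63
  NOT T = 1 − 0.45 = 0.55
  (NOT T OR S) OR NOT T = min(1, a+b) on (0.63, 0.55) = 1.00
  → value = 1.0000
Under Zadeh (min–max):
  NOT T = 1 − 0.45 = 0.55
  NOT T OR S = max(a, b) on (0.55, 0.08) = 0.55
  NOT T = 1 − 0.45 = 0.55
  (NOT T OR S) OR NOT T = max(a, b) on (0.55, 0.55) = 0.55
  → value = 0.5500
|1.0000 − 0.5500| = 0.450

0.450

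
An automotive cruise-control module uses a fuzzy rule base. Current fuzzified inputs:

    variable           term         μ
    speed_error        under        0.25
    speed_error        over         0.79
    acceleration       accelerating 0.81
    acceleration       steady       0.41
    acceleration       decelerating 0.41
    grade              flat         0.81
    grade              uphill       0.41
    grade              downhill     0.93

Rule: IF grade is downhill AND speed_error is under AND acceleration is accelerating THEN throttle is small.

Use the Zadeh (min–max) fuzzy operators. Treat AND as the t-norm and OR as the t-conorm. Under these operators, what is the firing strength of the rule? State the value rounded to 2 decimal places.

0.25

firing strength: downhill=0.93, under=0.25, accelerating=0.81; AND[min(a, b)] → w = 0.25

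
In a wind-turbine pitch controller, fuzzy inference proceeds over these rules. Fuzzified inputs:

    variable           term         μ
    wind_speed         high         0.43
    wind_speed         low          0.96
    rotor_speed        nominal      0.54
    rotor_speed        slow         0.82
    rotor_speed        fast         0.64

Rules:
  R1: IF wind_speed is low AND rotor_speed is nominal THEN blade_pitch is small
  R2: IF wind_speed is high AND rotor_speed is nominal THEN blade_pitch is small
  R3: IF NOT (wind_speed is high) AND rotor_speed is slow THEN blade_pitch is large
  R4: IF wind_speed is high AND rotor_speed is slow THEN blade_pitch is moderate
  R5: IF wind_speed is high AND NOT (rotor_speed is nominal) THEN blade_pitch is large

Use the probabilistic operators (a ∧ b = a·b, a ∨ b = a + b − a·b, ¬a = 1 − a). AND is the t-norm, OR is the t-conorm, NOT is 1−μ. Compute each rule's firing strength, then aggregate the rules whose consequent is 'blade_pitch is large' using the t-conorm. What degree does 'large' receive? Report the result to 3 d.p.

0.573

R1: low=0.96, nominal=0.54; AND[a·b] → w = 0.5184
R2: high=0.43, nominal=0.54; AND[a·b] → w = 0.2322
R3: ¬high=1−0.43=0.57, slow=0.82; AND[a·b] → w = 0.4674
R4: high=0.43, slow=0.82; AND[a·b] → w = 0.3526
R5: high=0.43, ¬nominal=1−0.54=0.46; AND[a·b] → w = 0.1978
Rules with consequent 'large': {R3, R5} → strengths 0.4674, 0.1978
Aggregate via t-conorm [a + b − a·b]: 0.5727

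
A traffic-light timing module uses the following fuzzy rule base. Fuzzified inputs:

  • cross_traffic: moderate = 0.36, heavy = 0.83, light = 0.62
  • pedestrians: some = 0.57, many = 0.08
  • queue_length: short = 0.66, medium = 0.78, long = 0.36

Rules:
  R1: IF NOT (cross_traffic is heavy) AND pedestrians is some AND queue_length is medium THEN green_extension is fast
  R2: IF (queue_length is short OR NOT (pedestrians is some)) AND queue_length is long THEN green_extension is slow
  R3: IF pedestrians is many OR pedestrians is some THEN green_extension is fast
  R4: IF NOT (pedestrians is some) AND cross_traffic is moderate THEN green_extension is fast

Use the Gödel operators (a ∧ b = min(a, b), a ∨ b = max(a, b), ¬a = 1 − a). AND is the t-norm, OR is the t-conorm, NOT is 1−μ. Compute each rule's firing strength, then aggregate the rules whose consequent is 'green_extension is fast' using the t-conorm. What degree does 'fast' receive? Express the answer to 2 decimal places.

R1: ¬heavy=1−0.83=0.17, some=0.57, medium=0.78; AND[min(a, b)] → w = 0.17
R2: (short=0.66 OR ¬some=1−0.57=0.43) = 0.66; AND[min(a, b)] with long=0.36 → w = 0.36
R3: many=0.08, some=0.57; OR[max(a, b)] → w = 0.57
R4: ¬some=1−0.57=0.43, moderate=0.36; AND[min(a, b)] → w = 0.36
Rules with consequent 'fast': {R1, R3, R4} → strengths 0.17, 0.57, 0.36
Aggregate via t-conorm [max(a, b)]: 0.57

0.57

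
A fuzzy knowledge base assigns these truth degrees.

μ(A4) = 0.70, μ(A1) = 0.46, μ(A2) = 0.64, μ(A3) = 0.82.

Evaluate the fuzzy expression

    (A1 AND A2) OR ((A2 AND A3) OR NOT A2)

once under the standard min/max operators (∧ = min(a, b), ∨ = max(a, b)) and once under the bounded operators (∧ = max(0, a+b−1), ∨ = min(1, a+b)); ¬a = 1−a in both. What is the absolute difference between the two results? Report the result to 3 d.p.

Under standard min/max:
  A1 AND A2 = min(a, b) on (0.46, 0.64) = 0.46
  A2 AND A3 = min(a, b) on (0.64, 0.82) = 0.64
  NOT A2 = 1 − 0.64 = 0.36
  (A2 AND A3) OR NOT A2 = max(a, b) on (0.64, 0.36) = 0.64
  (A1 AND A2) OR ((A2 AND A3) OR NOT A2) = max(a, b) on (0.46, 0.64) = 0.64
  → value = 0.6400
Under bounded:
  A1 AND A2 = max(0, a+b−1) on (0.46, 0.64) = 0.10
  A2 AND A3 = max(0, a+b−1) on (0.64, 0.82) = 0.46
  NOT A2 = 1 − 0.64 = 0.36
  (A2 AND A3) OR NOT A2 = min(1, a+b) on (0.46, 0.36) = 0.82
  (A1 AND A2) OR ((A2 AND A3) OR NOT A2) = min(1, a+b) on (0.10, 0.82) = 0.92
  → value = 0.9200
|0.6400 − 0.9200| = 0.280

0.280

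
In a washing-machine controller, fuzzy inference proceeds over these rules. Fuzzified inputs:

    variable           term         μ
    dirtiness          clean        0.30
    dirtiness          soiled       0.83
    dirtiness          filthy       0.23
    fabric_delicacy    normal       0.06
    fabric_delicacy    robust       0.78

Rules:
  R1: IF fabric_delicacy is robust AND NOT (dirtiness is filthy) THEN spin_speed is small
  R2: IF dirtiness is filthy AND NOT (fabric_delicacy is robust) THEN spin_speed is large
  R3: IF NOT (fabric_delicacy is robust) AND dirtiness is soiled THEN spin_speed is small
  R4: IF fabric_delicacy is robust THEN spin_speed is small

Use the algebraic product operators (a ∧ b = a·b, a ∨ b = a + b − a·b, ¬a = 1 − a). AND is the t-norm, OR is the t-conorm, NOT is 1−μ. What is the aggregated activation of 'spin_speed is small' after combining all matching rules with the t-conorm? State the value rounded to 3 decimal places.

R1: robust=0.78, ¬filthy=1−0.23=0.77; AND[a·b] → w = 0.6006
R2: filthy=0.23, ¬robust=1−0.78=0.22; AND[a·b] → w = 0.0506
R3: ¬robust=1−0.78=0.22, soiled=0.83; AND[a·b] → w = 0.1826
R4: robust=0.78 → w = 0.7800
Rules with consequent 'small': {R1, R3, R4} → strengths 0.6006, 0.1826, 0.7800
Aggregate via t-conorm [a + b − a·b]: 0.9282

0.928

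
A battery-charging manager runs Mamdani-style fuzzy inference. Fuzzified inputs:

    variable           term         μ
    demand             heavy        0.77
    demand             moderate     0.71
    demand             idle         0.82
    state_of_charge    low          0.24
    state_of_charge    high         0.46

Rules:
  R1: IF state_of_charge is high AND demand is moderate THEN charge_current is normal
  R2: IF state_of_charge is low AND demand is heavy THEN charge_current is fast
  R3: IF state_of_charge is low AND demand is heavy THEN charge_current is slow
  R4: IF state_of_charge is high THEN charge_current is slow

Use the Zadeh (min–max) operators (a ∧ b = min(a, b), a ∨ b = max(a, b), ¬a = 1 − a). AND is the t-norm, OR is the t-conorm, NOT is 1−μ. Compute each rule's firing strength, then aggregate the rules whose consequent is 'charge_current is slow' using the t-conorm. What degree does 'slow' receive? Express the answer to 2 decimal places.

R1: high=0.46, moderate=0.71; AND[min(a, b)] → w = 0.46
R2: low=0.24, heavy=0.77; AND[min(a, b)] → w = 0.24
R3: low=0.24, heavy=0.77; AND[min(a, b)] → w = 0.24
R4: high=0.46 → w = 0.46
Rules with consequent 'slow': {R3, R4} → strengths 0.24, 0.46
Aggregate via t-conorm [max(a, b)]: 0.46

0.46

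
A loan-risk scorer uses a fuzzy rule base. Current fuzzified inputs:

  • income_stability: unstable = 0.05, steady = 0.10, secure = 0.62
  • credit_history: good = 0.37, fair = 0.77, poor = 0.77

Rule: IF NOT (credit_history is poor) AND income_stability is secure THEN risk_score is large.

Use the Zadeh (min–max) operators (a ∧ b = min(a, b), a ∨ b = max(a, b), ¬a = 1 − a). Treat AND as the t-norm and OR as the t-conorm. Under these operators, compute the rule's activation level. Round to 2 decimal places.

0.23

firing strength: ¬poor=1−0.77=0.23, secure=0.62; AND[min(a, b)] → w = 0.23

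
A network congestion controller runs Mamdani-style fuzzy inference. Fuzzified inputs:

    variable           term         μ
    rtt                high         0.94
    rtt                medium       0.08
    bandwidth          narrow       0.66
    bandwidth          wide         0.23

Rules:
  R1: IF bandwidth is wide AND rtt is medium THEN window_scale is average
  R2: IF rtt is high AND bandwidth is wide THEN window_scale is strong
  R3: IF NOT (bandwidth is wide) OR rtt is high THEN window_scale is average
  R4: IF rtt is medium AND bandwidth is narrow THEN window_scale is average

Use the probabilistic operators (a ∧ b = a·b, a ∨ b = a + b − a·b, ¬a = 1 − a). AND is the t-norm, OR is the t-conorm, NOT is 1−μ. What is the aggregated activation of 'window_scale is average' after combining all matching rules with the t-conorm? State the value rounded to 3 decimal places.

R1: wide=0.23, medium=0.08; AND[a·b] → w = 0.0184
R2: high=0.94, wide=0.23; AND[a·b] → w = 0.2162
R3: ¬wide=1−0.23=0.77, high=0.94; OR[a + b − a·b] → w = 0.9862
R4: medium=0.08, narrow=0.66; AND[a·b] → w = 0.0528
Rules with consequent 'average': {R1, R3, R4} → strengths 0.0184, 0.9862, 0.0528
Aggregate via t-conorm [a + b − a·b]: 0.9872

0.987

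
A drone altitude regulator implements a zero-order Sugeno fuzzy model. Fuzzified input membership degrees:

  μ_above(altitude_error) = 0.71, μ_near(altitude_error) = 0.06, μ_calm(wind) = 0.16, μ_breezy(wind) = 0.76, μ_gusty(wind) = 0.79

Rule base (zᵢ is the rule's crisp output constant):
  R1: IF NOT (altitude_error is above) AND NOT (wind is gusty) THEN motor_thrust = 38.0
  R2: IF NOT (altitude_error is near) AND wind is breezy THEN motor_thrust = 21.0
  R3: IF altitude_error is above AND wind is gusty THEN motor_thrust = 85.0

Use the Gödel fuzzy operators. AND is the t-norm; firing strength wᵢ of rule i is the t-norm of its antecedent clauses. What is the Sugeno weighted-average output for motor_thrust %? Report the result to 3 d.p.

R1 (z=38.0): ¬above=1−0.71=0.29, ¬gusty=1−0.79=0.21; AND[min(a, b)] → w = 0.21
R2 (z=21.0): ¬near=1−0.06=0.94, breezy=0.76; AND[min(a, b)] → w = 0.76
R3 (z=85.0): above=0.71, gusty=0.79; AND[min(a, b)] → w = 0.71
Weighted average = (0.21·38.0 + 0.76·21.0 + 0.71·85.0) / (0.21 + 0.76 + 0.71)
  = 84.2900 / 1.6800 = 50.173

50.173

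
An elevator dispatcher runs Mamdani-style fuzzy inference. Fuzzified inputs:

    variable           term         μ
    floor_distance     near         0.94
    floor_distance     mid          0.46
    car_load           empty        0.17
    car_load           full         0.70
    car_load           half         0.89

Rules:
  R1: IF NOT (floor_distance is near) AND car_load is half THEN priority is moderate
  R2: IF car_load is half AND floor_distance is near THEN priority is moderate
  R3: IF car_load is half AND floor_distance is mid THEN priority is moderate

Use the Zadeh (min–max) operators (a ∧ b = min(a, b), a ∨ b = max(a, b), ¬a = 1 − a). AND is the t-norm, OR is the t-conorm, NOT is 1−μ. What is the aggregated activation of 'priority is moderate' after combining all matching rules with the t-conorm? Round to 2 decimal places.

R1: ¬near=1−0.94=0.06, half=0.89; AND[min(a, b)] → w = 0.06
R2: half=0.89, near=0.94; AND[min(a, b)] → w = 0.89
R3: half=0.89, mid=0.46; AND[min(a, b)] → w = 0.46
Rules with consequent 'moderate': {R1, R2, R3} → strengths 0.06, 0.89, 0.46
Aggregate via t-conorm [max(a, b)]: 0.89

0.89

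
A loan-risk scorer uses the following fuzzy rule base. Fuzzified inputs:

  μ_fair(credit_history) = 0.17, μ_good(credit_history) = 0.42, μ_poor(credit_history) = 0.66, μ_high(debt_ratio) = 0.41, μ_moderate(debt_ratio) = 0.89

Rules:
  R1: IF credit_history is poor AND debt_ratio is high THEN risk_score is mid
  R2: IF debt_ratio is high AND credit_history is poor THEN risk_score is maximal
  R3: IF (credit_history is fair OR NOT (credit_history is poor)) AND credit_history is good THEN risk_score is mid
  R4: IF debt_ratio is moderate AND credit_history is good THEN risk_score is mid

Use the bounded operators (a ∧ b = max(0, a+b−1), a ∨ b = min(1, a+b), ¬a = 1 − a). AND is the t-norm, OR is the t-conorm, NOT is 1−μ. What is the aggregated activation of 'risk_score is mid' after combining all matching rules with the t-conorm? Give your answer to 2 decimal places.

0.38

R1: poor=0.66, high=0.41; AND[max(0, a+b−1)] → w = 0.07
R2: high=0.41, poor=0.66; AND[max(0, a+b−1)] → w = 0.07
R3: (fair=0.17 OR ¬poor=1−0.66=0.34) = 0.51; AND[max(0, a+b−1)] with good=0.42 → w = 0.00
R4: moderate=0.89, good=0.42; AND[max(0, a+b−1)] → w = 0.31
Rules with consequent 'mid': {R1, R3, R4} → strengths 0.07, 0.00, 0.31
Aggregate via t-conorm [min(1, a+b)]: 0.38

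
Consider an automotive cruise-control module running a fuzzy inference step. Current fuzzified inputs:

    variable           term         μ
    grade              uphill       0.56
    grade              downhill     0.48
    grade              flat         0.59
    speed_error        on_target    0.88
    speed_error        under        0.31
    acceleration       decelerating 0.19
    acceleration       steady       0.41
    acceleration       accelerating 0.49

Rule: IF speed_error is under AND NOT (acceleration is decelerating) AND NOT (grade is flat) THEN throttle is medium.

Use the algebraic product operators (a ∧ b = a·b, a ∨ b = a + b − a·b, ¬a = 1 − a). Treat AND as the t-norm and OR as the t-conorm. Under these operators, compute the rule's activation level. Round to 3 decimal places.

firing strength: under=0.31, ¬decelerating=1−0.19=0.81, ¬flat=1−0.59=0.41; AND[a·b] → w = 0.1030

0.103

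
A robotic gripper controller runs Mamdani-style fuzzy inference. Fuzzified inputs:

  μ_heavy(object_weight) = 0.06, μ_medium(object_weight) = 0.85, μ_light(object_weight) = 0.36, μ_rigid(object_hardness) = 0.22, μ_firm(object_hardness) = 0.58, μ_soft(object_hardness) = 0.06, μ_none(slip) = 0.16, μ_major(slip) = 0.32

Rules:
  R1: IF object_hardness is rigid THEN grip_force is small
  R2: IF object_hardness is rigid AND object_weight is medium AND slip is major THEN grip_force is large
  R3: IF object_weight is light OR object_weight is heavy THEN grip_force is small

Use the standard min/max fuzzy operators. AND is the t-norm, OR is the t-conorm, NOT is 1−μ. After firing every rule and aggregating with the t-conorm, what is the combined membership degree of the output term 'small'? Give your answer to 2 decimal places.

0.36

R1: rigid=0.22 → w = 0.22
R2: rigid=0.22, medium=0.85, major=0.32; AND[min(a, b)] → w = 0.22
R3: light=0.36, heavy=0.06; OR[max(a, b)] → w = 0.36
Rules with consequent 'small': {R1, R3} → strengths 0.22, 0.36
Aggregate via t-conorm [max(a, b)]: 0.36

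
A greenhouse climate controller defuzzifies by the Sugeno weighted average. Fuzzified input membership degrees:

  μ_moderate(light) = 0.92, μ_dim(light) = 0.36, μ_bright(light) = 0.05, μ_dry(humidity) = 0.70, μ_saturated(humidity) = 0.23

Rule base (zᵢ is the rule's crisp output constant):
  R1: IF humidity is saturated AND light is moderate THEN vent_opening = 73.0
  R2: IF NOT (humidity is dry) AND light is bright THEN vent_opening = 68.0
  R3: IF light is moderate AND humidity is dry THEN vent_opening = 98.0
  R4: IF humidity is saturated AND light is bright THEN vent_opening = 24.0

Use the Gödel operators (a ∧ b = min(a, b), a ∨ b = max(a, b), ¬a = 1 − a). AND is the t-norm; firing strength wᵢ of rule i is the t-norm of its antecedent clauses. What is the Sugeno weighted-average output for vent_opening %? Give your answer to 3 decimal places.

R1 (z=73.0): saturated=0.23, moderate=0.92; AND[min(a, b)] → w = 0.23
R2 (z=68.0): ¬dry=1−0.70=0.30, bright=0.05; AND[min(a, b)] → w = 0.05
R3 (z=98.0): moderate=0.92, dry=0.70; AND[min(a, b)] → w = 0.70
R4 (z=24.0): saturated=0.23, bright=0.05; AND[min(a, b)] → w = 0.05
Weighted average = (0.23·73.0 + 0.05·68.0 + 0.70·98.0 + 0.05·24.0) / (0.23 + 0.05 + 0.70 + 0.05)
  = 89.9900 / 1.0300 = 87.369

87.369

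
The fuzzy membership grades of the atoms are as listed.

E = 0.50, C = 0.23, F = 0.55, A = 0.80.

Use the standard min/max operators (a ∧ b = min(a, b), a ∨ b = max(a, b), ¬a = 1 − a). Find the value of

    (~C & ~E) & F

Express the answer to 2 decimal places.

0.50

~C = 1 − 0.23 = 0.77
~E = 1 − 0.50 = 0.50
~C & ~E = min(a, b) on (0.77, 0.50) = 0.50
(~C & ~E) & F = min(a, b) on (0.50, 0.55) = 0.50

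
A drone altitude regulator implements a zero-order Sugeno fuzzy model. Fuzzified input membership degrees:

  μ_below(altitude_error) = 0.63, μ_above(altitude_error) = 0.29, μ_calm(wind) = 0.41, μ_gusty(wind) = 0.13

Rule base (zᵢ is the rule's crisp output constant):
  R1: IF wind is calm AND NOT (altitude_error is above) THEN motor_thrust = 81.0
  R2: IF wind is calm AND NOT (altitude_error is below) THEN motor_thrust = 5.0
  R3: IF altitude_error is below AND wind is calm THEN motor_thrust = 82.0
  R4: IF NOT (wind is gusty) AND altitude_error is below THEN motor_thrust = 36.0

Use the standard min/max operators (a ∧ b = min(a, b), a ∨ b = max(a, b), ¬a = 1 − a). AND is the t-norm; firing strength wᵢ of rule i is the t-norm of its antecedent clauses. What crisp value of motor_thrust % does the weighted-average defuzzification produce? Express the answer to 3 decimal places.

50.198

R1 (z=81.0): calm=0.41, ¬above=1−0.29=0.71; AND[min(a, b)] → w = 0.41
R2 (z=5.0): calm=0.41, ¬below=1−0.63=0.37; AND[min(a, b)] → w = 0.37
R3 (z=82.0): below=0.63, calm=0.41; AND[min(a, b)] → w = 0.41
R4 (z=36.0): ¬gusty=1−0.13=0.87, below=0.63; AND[min(a, b)] → w = 0.63
Weighted average = (0.41·81.0 + 0.37·5.0 + 0.41·82.0 + 0.63·36.0) / (0.41 + 0.37 + 0.41 + 0.63)
  = 91.3600 / 1.8200 = 50.198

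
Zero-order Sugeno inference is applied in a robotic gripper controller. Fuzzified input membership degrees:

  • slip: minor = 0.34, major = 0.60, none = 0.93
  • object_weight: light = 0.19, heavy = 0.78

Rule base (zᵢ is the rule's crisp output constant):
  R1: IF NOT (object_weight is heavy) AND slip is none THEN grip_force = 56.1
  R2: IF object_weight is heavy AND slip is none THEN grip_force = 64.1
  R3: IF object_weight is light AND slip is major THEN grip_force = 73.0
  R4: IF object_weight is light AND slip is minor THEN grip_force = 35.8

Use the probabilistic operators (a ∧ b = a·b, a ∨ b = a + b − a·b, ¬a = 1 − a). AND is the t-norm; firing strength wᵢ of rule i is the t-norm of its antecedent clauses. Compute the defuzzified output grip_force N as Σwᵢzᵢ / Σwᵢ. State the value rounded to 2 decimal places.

R1 (z=56.1): ¬heavy=1−0.78=0.22, none=0.93; AND[a·b] → w = 0.2046
R2 (z=64.1): heavy=0.78, none=0.93; AND[a·b] → w = 0.7254
R3 (z=73.0): light=0.19, major=0.60; AND[a·b] → w = 0.1140
R4 (z=35.8): light=0.19, minor=0.34; AND[a·b] → w = 0.0646
Weighted average = (0.2046·56.1 + 0.7254·64.1 + 0.1140·73.0 + 0.0646·35.8) / (0.2046 + 0.7254 + 0.1140 + 0.0646)
  = 68.6109 / 1.1086 = 61.89

61.89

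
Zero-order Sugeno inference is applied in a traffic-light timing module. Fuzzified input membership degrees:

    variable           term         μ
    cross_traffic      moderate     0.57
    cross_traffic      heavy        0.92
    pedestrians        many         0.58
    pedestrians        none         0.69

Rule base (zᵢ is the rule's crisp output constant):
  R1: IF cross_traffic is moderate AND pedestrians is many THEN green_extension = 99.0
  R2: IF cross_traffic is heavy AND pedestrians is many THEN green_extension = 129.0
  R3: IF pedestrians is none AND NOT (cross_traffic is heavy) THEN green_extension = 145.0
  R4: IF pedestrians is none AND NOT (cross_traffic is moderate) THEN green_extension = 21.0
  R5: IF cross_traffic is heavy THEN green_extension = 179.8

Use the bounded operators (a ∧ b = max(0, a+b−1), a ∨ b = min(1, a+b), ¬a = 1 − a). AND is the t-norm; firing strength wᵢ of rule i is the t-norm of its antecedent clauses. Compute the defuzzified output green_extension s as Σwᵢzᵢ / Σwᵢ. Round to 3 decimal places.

R1 (z=99.0): moderate=0.57, many=0.58; AND[max(0, a+b−1)] → w = 0.15
R2 (z=129.0): heavy=0.92, many=0.58; AND[max(0, a+b−1)] → w = 0.50
R3 (z=145.0): none=0.69, ¬heavy=1−0.92=0.08; AND[max(0, a+b−1)] → w = 0.00
R4 (z=21.0): none=0.69, ¬moderate=1−0.57=0.43; AND[max(0, a+b−1)] → w = 0.12
R5 (z=179.8): heavy=0.92 → w = 0.92
Weighted average = (0.15·99.0 + 0.50·129.0 + 0.00·145.0 + 0.12·21.0 + 0.92·179.8) / (0.15 + 0.50 + 0.00 + 0.12 + 0.92)
  = 247.2860 / 1.6900 = 146.323

146.323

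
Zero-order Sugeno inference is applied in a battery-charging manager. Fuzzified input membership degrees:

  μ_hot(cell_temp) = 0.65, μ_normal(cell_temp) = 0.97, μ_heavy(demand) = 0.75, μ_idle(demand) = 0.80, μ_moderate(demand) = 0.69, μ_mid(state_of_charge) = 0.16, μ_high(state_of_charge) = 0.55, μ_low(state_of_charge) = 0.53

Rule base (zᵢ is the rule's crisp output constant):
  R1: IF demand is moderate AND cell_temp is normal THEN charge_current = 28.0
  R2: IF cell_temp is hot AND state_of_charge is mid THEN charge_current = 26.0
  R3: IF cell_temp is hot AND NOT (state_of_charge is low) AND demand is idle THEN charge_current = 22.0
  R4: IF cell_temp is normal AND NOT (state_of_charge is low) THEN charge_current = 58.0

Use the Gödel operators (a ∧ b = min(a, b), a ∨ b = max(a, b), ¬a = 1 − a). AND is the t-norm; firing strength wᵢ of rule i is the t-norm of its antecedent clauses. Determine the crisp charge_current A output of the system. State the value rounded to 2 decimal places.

R1 (z=28.0): moderate=0.69, normal=0.97; AND[min(a, b)] → w = 0.69
R2 (z=26.0): hot=0.65, mid=0.16; AND[min(a, b)] → w = 0.16
R3 (z=22.0): hot=0.65, ¬low=1−0.53=0.47, idle=0.80; AND[min(a, b)] → w = 0.47
R4 (z=58.0): normal=0.97, ¬low=1−0.53=0.47; AND[min(a, b)] → w = 0.47
Weighted average = (0.69·28.0 + 0.16·26.0 + 0.47·22.0 + 0.47·58.0) / (0.69 + 0.16 + 0.47 + 0.47)
  = 61.0800 / 1.7900 = 34.12

34.12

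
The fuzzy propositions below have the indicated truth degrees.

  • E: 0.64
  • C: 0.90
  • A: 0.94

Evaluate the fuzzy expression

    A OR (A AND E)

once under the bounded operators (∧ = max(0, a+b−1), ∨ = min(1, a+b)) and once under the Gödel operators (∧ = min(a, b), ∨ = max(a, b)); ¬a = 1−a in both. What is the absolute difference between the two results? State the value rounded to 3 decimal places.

0.060

Under bounded:
  A AND E = max(0, a+b−1) on (0.94, 0.64) = 0.58
  A OR (A AND E) = min(1, a+b) on (0.94, 0.58) = 1.00
  → value = 1.0000
Under Gödel:
  A AND E = min(a, b) on (0.94, 0.64) = 0.64
  A OR (A AND E) = max(a, b) on (0.94, 0.64) = 0.94
  → value = 0.9400
|1.0000 − 0.9400| = 0.060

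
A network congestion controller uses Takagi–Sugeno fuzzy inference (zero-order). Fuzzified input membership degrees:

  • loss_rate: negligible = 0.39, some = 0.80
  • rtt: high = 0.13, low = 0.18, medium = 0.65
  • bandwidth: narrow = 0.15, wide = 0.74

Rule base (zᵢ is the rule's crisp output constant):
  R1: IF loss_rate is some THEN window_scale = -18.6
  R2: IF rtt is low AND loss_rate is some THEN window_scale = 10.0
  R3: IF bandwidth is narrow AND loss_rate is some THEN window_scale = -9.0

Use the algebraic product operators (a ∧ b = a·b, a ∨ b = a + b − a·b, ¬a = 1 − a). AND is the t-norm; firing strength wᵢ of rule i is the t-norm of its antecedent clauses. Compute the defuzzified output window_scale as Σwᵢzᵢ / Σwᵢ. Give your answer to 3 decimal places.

R1 (z=-18.6): some=0.80 → w = 0.8000
R2 (z=10.0): low=0.18, some=0.80; AND[a·b] → w = 0.1440
R3 (z=-9.0): narrow=0.15, some=0.80; AND[a·b] → w = 0.1200
Weighted average = (0.8000·-18.6 + 0.1440·10.0 + 0.1200·-9.0) / (0.8000 + 0.1440 + 0.1200)
  = -14.5200 / 1.0640 = -13.647

-13.647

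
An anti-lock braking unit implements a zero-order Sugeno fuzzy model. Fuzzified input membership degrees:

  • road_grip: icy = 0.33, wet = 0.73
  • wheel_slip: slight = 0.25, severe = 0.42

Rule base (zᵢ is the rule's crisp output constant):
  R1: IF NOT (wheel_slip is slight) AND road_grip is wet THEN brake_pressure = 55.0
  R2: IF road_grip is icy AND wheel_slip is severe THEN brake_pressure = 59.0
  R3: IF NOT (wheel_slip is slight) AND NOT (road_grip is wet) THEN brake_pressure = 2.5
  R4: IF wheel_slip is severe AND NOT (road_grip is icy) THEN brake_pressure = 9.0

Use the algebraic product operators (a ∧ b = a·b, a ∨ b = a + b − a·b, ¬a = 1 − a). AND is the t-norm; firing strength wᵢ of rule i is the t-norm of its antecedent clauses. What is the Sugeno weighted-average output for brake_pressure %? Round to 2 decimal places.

R1 (z=55.0): ¬slight=1−0.25=0.75, wet=0.73; AND[a·b] → w = 0.5475
R2 (z=59.0): icy=0.33, severe=0.42; AND[a·b] → w = 0.1386
R3 (z=2.5): ¬slight=1−0.25=0.75, ¬wet=1−0.73=0.27; AND[a·b] → w = 0.2025
R4 (z=9.0): severe=0.42, ¬icy=1−0.33=0.67; AND[a·b] → w = 0.2814
Weighted average = (0.5475·55.0 + 0.1386·59.0 + 0.2025·2.5 + 0.2814·9.0) / (0.5475 + 0.1386 + 0.2025 + 0.2814)
  = 41.3287 / 1.1700 = 35.32

35.32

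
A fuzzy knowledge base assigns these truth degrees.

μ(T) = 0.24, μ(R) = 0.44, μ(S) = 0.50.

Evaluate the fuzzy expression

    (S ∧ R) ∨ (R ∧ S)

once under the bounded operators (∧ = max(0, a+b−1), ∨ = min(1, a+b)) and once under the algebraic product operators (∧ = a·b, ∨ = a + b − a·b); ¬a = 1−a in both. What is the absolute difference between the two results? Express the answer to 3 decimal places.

0.392

Under bounded:
  S ∧ R = max(0, a+b−1) on (0.50, 0.44) = 0.00
  R ∧ S = max(0, a+b−1) on (0.44, 0.50) = 0.00
  (S ∧ R) ∨ (R ∧ S) = min(1, a+b) on (0.00, 0.00) = 0.00
  → value = 0.0000
Under algebraic product:
  S ∧ R = a·b on (0.5000, 0.4400) = 0.2200
  R ∧ S = a·b on (0.4400, 0.5000) = 0.2200
  (S ∧ R) ∨ (R ∧ S) = a + b − a·b on (0.2200, 0.2200) = 0.3916
  → value = 0.3916
|0.0000 − 0.3916| = 0.392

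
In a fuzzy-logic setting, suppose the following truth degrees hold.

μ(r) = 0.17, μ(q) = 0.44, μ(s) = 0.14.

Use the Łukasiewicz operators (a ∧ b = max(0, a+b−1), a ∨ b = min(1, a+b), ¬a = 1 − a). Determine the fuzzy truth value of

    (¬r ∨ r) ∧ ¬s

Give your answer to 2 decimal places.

0.86

¬r = 1 − 0.17 = 0.83
¬r ∨ r = min(1, a+b) on (0.83, 0.17) = 1.00
¬s = 1 − 0.14 = 0.86
(¬r ∨ r) ∧ ¬s = max(0, a+b−1) on (1.00, 0.86) = 0.86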